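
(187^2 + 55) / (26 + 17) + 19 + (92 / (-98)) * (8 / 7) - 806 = 389945 / 14749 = 26.44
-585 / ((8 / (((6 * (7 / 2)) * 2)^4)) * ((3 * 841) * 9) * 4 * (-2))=1252.60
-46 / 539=-0.09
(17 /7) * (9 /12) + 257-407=-4149 /28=-148.18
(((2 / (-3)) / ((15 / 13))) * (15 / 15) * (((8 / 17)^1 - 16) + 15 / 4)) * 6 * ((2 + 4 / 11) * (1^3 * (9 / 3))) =289.56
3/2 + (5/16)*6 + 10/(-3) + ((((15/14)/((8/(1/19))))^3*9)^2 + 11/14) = 230492349566251901651/278580681486800781312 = 0.83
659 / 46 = 14.33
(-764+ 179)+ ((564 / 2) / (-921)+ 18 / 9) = -583.31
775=775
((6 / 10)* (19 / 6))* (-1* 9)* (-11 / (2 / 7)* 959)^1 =12627153 / 20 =631357.65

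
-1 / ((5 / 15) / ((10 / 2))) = -15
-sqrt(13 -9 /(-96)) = -sqrt(838) /8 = -3.62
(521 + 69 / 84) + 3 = 14695 / 28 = 524.82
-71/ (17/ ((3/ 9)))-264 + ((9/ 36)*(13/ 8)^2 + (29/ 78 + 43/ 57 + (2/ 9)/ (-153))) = -22952407505/ 87070464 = -263.61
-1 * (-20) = 20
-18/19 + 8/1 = 134/19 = 7.05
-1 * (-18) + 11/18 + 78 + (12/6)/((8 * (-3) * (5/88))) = 95.14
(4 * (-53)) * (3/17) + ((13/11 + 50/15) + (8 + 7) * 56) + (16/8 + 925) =972832/561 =1734.10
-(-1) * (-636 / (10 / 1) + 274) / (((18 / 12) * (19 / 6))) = 4208 / 95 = 44.29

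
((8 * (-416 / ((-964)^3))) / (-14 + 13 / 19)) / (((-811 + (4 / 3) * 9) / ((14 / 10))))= 6916 / 14147784387935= 0.00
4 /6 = 2 /3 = 0.67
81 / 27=3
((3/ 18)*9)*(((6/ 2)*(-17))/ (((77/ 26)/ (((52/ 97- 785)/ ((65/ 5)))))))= 11642229/ 7469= 1558.74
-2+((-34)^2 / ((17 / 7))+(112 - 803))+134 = -83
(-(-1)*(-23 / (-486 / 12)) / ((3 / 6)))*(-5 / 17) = -460 / 1377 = -0.33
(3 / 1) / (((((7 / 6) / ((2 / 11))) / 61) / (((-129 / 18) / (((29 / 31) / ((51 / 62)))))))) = -401319 / 2233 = -179.72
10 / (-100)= -1 / 10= -0.10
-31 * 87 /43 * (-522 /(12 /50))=136418.02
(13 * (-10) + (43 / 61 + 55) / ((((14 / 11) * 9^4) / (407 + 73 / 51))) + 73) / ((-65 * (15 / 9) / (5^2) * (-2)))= -6.26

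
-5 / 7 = -0.71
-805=-805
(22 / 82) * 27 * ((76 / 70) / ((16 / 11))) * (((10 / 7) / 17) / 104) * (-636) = -9869607 / 3551912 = -2.78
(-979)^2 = 958441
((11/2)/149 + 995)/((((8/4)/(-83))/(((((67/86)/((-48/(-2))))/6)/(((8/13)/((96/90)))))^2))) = -18671098000763/5141509862400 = -3.63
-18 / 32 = -9 / 16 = -0.56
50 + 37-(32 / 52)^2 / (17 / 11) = 249247 / 2873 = 86.75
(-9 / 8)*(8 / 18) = -1 / 2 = -0.50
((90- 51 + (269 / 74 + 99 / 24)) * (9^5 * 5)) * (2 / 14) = 4086486045 / 2072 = 1972242.30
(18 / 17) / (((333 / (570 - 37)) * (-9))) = -1066 / 5661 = -0.19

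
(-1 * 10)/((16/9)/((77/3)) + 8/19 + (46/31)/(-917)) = -17823729/871043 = -20.46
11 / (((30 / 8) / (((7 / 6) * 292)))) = 44968 / 45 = 999.29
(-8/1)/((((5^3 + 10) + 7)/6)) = -24/71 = -0.34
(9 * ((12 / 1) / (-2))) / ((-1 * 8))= 27 / 4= 6.75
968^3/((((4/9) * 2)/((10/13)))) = 10204191360/13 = 784937796.92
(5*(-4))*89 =-1780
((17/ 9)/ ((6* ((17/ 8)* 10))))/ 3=2/ 405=0.00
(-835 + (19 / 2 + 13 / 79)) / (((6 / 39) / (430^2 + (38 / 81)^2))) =-514136467808054 / 518319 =-991930582.92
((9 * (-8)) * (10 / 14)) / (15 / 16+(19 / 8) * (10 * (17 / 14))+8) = -5760 / 4231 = -1.36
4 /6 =2 /3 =0.67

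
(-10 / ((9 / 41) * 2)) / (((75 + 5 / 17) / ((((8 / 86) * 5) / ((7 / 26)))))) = -45305 / 86688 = -0.52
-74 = -74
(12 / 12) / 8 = 1 / 8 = 0.12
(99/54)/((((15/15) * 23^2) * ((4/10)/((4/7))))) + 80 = 888775/11109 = 80.00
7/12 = 0.58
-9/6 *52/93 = -26/31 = -0.84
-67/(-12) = 67/12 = 5.58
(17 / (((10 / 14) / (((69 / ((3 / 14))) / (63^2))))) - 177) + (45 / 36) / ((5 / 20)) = -68878 / 405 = -170.07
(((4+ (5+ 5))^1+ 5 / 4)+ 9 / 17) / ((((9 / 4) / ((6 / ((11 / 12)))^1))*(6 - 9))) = -8584 / 561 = -15.30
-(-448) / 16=28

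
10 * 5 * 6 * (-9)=-2700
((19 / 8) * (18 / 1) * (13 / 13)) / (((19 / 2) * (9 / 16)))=8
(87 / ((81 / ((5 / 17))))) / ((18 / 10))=725 / 4131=0.18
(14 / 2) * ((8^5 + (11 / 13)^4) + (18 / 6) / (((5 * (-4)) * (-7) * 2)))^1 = 229379.66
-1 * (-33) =33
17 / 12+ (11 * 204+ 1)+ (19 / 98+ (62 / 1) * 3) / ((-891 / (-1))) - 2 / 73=28640595923 / 12748428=2246.60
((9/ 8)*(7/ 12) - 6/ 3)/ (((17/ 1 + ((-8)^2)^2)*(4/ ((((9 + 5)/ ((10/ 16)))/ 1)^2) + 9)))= -4214/ 116188137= -0.00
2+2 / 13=28 / 13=2.15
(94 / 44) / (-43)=-0.05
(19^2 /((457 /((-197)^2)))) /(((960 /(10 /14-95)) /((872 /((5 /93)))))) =-1562218533843 /31990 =-48834589.99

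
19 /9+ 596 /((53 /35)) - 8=184931 /477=387.70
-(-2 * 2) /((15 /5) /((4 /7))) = 16 /21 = 0.76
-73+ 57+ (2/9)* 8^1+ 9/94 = -11951/846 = -14.13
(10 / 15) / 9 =2 / 27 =0.07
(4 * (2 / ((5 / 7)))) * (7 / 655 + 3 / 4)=27902 / 3275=8.52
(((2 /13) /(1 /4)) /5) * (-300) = -480 /13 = -36.92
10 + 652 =662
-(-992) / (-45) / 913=-992 / 41085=-0.02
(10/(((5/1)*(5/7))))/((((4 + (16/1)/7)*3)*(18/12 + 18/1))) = 49/6435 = 0.01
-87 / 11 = -7.91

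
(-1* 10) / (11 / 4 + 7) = -40 / 39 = -1.03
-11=-11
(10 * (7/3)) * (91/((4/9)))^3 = 6409121355/32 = 200285042.34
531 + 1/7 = 3718/7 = 531.14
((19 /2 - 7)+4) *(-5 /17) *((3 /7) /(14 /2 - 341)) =195 /79492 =0.00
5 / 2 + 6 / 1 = 17 / 2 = 8.50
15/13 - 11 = -128/13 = -9.85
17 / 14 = 1.21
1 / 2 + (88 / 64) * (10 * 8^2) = 880.50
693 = 693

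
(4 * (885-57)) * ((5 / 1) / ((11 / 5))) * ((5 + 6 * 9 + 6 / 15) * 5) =2235600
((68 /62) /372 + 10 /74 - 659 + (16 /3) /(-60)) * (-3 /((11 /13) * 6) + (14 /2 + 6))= -191894269931 /23467620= -8176.98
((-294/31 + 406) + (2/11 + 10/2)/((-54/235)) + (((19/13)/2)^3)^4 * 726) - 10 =55763310143212868590991/146435733997351299072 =380.80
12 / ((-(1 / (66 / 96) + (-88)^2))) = -11 / 7100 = -0.00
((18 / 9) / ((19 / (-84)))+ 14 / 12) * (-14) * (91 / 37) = 557375 / 2109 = 264.28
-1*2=-2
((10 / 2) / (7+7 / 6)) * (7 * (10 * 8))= 2400 / 7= 342.86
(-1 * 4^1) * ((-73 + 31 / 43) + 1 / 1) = 12260 / 43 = 285.12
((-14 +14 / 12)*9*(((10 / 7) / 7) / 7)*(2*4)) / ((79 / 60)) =-79200 / 3871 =-20.46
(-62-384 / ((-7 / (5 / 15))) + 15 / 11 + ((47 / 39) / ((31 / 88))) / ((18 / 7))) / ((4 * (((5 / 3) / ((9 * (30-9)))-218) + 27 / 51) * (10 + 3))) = 1752782739 / 483187814824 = 0.00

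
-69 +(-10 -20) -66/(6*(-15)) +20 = -1174/15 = -78.27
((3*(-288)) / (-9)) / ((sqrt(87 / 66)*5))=96*sqrt(638) / 145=16.72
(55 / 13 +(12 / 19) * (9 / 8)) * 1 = 2441 / 494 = 4.94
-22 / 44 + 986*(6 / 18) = 328.17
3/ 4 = 0.75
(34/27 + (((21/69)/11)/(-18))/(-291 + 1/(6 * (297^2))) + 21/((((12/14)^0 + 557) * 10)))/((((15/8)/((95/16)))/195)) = 18499089371983259/23719220705304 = 779.92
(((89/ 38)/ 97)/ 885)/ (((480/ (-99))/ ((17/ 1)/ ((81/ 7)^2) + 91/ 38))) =-123100439/ 8675229237120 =-0.00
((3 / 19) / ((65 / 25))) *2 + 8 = 2006 / 247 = 8.12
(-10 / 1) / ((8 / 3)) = -15 / 4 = -3.75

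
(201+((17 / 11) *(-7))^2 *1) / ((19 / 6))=230892 / 2299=100.43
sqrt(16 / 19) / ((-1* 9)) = -4* sqrt(19) / 171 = -0.10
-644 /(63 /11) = -1012 /9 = -112.44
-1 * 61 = -61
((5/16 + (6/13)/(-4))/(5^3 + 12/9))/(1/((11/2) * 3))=4059/157664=0.03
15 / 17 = 0.88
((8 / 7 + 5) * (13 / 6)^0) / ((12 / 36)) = 129 / 7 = 18.43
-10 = -10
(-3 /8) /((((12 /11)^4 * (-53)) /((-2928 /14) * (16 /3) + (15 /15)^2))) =-114214441 /20514816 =-5.57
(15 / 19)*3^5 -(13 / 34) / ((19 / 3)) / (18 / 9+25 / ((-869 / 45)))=75935199 / 395998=191.76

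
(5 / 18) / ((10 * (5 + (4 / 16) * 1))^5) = 16 / 22973068125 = 0.00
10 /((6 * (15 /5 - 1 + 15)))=5 /51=0.10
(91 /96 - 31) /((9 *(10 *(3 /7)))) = -4039 /5184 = -0.78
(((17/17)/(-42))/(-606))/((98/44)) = 11/623574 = 0.00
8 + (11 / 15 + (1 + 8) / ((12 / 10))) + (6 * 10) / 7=5209 / 210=24.80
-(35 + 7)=-42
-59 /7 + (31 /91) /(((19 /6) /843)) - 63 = 19.26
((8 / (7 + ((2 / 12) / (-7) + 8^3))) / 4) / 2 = 42 / 21797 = 0.00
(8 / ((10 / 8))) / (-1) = -32 / 5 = -6.40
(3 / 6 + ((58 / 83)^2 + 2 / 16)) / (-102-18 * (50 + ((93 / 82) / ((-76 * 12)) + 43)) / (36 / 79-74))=-0.01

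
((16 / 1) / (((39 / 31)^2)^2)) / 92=3694084 / 53209143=0.07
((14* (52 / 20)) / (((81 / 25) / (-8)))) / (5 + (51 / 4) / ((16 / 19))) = -465920 / 104409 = -4.46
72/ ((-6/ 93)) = -1116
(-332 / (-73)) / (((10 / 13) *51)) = 2158 / 18615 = 0.12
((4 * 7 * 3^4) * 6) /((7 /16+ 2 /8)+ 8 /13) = 2830464 /271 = 10444.52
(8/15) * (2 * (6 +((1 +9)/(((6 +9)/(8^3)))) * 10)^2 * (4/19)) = 2625536.10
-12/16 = -3/4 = -0.75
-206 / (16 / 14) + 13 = -669 / 4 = -167.25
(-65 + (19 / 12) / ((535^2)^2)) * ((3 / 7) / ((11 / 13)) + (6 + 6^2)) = -905406808920023 / 327699002500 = -2762.92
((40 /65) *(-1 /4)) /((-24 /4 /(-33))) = -11 /13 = -0.85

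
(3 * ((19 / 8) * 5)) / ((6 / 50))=2375 / 8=296.88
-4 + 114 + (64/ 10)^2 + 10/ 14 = 26543/ 175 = 151.67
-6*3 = -18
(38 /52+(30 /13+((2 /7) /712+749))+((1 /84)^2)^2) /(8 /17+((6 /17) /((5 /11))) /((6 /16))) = 3682219833973865 /12442402732032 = 295.94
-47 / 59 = -0.80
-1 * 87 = -87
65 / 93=0.70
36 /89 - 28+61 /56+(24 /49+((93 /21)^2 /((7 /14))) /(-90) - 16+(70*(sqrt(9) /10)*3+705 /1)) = 162725849 /224280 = 725.55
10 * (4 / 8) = 5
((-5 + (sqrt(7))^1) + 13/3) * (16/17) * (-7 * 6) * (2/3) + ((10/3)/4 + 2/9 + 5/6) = 2977/153 - 448 * sqrt(7)/17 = -50.27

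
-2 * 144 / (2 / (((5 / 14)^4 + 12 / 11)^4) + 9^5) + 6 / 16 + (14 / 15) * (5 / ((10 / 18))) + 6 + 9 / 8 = 15.90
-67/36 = -1.86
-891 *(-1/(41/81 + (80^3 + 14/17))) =1226907/705025831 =0.00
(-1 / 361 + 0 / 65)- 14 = -5055 / 361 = -14.00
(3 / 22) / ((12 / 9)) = 9 / 88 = 0.10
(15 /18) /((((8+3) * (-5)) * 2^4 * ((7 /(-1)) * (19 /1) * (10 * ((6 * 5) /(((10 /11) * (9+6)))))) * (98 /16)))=1 /18925368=0.00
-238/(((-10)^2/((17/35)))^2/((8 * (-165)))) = 162129/21875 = 7.41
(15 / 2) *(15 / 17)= 225 / 34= 6.62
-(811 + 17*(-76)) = 481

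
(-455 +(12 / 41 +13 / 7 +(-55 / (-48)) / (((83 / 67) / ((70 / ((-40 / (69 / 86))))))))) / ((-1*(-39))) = -19847938057 / 1704440192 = -11.64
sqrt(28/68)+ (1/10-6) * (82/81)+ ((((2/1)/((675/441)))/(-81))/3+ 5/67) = -7208726/1221075+ sqrt(119)/17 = -5.26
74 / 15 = 4.93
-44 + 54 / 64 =-1381 / 32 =-43.16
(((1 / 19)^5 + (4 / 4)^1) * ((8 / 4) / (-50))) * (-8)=792352 / 2476099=0.32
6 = 6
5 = 5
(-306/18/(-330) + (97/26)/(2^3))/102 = 17773/3500640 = 0.01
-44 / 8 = -5.50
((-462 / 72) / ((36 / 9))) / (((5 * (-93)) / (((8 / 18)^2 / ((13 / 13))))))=0.00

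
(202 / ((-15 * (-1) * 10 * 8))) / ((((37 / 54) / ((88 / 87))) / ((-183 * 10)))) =-2439756 / 5365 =-454.75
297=297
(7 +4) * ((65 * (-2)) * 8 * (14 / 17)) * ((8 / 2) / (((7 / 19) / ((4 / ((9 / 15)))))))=-34777600 / 51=-681913.73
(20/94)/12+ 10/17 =2905/4794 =0.61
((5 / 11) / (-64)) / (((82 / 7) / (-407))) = 1295 / 5248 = 0.25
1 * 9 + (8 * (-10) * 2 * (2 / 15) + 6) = -19 / 3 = -6.33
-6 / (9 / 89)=-178 / 3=-59.33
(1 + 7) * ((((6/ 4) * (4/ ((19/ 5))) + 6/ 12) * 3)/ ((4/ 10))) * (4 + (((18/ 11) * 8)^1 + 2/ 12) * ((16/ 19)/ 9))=23361880/ 35739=653.68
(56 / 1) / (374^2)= 14 / 34969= 0.00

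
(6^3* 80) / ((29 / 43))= 743040 / 29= 25622.07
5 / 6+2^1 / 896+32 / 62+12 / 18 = 28031 / 13888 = 2.02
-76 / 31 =-2.45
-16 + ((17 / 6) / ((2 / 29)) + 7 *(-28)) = -2051 / 12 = -170.92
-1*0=0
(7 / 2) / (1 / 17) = 119 / 2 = 59.50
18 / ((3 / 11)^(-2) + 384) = 162 / 3577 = 0.05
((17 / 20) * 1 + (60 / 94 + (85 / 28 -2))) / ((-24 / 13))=-2249 / 1645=-1.37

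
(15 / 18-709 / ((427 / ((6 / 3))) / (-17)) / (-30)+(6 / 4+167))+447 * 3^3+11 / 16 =418020669 / 34160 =12237.14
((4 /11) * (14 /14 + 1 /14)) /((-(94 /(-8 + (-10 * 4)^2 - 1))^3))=-60409021065 /31977484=-1889.11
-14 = -14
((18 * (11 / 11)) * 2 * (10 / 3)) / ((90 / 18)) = 24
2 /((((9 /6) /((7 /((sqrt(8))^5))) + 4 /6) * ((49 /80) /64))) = -15360 /165839 + 4423680 * sqrt(2) /1160873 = 5.30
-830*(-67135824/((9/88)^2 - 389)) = -86303370295296/602467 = -143249954.43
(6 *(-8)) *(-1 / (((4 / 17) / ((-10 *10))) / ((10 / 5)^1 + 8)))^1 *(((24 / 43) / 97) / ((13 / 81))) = -396576000 / 54223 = -7313.80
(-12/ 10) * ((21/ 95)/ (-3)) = 42/ 475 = 0.09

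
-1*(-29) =29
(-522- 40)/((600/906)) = -42431/50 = -848.62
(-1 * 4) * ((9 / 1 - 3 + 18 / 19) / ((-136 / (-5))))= -330 / 323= -1.02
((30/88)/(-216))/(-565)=0.00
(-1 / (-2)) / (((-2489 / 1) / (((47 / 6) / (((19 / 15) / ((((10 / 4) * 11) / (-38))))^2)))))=-10663125 / 20759614016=-0.00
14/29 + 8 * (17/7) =4042/203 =19.91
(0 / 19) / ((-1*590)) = 0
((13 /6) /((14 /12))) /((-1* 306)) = -13 /2142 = -0.01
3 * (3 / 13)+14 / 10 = 136 / 65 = 2.09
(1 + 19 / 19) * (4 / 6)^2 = 8 / 9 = 0.89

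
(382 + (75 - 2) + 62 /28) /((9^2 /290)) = 928145 /567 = 1636.94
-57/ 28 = -2.04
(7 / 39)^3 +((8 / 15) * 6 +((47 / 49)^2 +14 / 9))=4045844144 / 712124595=5.68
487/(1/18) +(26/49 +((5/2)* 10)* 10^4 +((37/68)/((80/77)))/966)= 258766.53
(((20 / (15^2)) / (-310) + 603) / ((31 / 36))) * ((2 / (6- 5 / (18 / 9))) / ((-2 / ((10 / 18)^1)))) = -33647384 / 302715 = -111.15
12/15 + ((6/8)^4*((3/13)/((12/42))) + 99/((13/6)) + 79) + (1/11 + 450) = 210803059/366080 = 575.84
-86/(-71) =1.21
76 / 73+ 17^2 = 21173 / 73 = 290.04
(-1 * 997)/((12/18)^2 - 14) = 8973/122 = 73.55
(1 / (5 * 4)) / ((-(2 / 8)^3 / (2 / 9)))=-32 / 45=-0.71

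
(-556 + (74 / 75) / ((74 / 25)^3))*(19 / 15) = -173533517 / 246420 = -704.22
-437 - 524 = -961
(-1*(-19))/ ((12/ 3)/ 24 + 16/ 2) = 2.33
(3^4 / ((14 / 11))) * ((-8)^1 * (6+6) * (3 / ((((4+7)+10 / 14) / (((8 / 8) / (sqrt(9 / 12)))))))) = -42768 * sqrt(3) / 41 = -1806.74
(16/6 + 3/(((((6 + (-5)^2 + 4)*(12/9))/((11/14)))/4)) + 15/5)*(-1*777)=-319199/70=-4559.99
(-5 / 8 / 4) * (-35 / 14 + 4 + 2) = -35 / 64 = -0.55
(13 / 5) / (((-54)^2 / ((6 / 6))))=13 / 14580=0.00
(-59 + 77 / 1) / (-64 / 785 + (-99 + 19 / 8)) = -37680 / 202439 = -0.19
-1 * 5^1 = -5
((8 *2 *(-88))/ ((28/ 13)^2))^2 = 221176384/ 2401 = 92118.44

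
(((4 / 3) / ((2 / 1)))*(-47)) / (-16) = 47 / 24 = 1.96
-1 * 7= -7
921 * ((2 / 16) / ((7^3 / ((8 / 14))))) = 921 / 4802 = 0.19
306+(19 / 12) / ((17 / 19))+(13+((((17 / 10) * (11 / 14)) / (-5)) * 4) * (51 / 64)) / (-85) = 51681283 / 168000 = 307.63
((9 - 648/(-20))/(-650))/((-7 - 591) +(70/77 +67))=2277/18950750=0.00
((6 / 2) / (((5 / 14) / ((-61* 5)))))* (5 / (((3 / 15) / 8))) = -512400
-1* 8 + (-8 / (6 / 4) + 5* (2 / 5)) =-34 / 3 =-11.33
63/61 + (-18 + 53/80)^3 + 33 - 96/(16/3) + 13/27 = -4380710854141/843264000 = -5194.95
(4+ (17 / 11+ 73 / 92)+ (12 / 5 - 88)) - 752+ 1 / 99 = -3441379 / 4140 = -831.25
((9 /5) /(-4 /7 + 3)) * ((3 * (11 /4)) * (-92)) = -47817 /85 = -562.55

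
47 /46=1.02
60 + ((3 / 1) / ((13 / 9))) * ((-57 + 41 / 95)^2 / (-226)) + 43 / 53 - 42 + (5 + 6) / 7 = -44389942496 / 4918615975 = -9.02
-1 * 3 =-3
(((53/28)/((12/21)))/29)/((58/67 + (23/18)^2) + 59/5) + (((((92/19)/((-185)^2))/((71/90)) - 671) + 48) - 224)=-1407989769921058633/1662341614912060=-846.99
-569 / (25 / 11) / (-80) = 6259 / 2000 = 3.13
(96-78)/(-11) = -18/11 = -1.64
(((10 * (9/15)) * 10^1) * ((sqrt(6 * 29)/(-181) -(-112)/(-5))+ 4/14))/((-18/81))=270 * sqrt(174)/181+ 41796/7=5990.53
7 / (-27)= -7 / 27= -0.26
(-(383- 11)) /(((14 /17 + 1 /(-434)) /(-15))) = 41169240 /6059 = 6794.73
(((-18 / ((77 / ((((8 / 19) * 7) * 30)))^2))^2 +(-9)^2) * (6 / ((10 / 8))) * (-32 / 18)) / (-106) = 26229432547008 / 505627886665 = 51.87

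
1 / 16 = 0.06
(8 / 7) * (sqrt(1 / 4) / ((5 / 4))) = 16 / 35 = 0.46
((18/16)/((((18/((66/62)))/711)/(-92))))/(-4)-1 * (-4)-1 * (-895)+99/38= 1989.61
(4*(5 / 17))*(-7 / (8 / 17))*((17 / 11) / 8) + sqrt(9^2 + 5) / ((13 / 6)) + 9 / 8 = -397 / 176 + 6*sqrt(86) / 13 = 2.02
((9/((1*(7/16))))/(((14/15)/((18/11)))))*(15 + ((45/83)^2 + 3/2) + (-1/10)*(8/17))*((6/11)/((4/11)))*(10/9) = 63545416920/63123907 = 1006.68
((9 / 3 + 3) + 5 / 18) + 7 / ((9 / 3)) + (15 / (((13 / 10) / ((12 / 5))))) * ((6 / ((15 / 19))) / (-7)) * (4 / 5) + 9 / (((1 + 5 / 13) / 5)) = 69854 / 4095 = 17.06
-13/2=-6.50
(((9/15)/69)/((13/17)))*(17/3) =289/4485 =0.06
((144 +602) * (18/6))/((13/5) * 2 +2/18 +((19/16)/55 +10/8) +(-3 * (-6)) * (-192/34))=-60264864/2559893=-23.54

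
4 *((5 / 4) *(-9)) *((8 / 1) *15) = -5400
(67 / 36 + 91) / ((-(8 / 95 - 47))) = 317585 / 160452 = 1.98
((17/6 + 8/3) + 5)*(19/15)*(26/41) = 1729/205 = 8.43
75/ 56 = 1.34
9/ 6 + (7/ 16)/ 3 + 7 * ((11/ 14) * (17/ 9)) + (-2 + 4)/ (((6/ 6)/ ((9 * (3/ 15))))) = 11257/ 720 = 15.63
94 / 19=4.95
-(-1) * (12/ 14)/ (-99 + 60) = -2/ 91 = -0.02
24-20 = 4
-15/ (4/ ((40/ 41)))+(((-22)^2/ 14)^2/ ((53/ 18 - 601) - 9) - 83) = -1945578151/ 21952343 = -88.63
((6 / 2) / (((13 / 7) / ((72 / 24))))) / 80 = 63 / 1040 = 0.06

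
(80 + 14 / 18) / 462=727 / 4158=0.17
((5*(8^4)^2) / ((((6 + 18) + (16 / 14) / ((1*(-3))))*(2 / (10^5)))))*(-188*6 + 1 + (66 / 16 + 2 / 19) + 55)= -111683862528000000 / 589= -189616065412563.67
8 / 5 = 1.60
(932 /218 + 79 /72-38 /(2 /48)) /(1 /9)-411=-7473605 /872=-8570.65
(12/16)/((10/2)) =3/20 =0.15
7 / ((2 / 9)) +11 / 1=85 / 2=42.50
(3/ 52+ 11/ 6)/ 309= 295/ 48204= 0.01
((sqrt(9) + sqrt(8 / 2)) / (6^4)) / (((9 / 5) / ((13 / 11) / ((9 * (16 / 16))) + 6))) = 15175 / 1154736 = 0.01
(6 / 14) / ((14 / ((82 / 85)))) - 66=-274767 / 4165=-65.97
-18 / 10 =-1.80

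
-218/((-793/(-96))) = -20928/793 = -26.39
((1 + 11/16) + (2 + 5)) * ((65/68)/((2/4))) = 9035/544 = 16.61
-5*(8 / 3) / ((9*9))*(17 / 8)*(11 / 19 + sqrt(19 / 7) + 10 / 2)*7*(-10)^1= 850*sqrt(133) / 243 + 630700 / 4617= 176.94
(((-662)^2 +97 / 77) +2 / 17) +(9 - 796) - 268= 572282204 / 1309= 437190.38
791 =791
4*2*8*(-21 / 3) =-448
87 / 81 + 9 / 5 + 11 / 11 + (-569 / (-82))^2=47224387 / 907740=52.02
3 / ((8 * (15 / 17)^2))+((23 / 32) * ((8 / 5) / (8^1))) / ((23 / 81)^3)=8583139 / 1269600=6.76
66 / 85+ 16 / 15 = 94 / 51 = 1.84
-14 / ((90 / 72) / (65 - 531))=26096 / 5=5219.20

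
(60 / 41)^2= 3600 / 1681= 2.14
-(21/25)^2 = -441/625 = -0.71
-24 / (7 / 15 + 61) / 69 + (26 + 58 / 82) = 11607825 / 434723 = 26.70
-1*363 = -363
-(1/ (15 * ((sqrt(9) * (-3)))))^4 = -1/ 332150625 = -0.00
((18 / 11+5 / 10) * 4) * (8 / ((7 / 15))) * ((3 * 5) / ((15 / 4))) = 45120 / 77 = 585.97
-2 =-2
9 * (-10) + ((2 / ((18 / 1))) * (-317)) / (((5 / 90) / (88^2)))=-4909786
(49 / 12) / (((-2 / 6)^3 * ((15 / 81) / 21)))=-250047 / 20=-12502.35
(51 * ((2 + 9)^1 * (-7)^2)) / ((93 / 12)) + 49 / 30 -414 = 2915179 / 930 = 3134.60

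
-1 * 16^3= -4096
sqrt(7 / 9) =sqrt(7) / 3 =0.88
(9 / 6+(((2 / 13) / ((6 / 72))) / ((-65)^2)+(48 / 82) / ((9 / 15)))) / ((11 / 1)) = 11151743 / 49542350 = 0.23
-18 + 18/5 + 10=-22/5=-4.40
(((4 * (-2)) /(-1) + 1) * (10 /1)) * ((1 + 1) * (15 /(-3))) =-900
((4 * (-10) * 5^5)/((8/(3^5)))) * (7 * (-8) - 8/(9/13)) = 256500000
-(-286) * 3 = 858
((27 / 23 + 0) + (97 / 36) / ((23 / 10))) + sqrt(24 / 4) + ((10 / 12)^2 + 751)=sqrt(6) + 208115 / 276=756.49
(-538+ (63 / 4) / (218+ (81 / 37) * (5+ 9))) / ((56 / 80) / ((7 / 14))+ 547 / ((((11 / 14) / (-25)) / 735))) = 217756759 / 5178339033280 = 0.00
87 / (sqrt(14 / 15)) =87*sqrt(210) / 14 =90.05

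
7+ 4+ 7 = 18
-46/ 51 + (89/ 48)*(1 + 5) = 10.22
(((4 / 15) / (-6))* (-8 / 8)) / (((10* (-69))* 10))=-1 / 155250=-0.00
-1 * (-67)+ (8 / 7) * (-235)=-1411 / 7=-201.57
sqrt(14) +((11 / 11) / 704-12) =-8447 / 704 +sqrt(14) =-8.26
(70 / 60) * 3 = 7 / 2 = 3.50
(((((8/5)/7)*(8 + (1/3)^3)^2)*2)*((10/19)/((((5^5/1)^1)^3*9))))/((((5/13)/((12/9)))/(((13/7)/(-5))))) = -20788352/285321807861328125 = -0.00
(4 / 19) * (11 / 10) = 0.23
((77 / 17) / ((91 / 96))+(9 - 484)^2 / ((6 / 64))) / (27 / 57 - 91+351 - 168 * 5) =-4152.83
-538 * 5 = -2690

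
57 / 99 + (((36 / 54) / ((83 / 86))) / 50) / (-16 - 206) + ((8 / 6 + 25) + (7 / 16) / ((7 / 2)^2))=5734388281 / 212820300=26.94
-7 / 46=-0.15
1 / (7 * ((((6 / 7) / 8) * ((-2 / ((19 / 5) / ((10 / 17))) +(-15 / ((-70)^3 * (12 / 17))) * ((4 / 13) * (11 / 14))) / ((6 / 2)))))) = -16130878400 / 1248459599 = -12.92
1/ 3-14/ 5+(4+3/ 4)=137/ 60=2.28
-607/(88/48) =-331.09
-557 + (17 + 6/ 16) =-4317/ 8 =-539.62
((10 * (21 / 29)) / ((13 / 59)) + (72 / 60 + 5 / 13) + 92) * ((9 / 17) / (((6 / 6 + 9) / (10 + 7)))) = 2145213 / 18850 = 113.80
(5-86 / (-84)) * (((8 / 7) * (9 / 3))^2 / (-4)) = -17.70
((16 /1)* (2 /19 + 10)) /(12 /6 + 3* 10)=96 /19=5.05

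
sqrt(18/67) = 0.52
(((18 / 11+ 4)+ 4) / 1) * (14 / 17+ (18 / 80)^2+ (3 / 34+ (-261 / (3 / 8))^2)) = 4668018.00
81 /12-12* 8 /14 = -0.11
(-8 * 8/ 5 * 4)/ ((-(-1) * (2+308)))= -128/ 775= -0.17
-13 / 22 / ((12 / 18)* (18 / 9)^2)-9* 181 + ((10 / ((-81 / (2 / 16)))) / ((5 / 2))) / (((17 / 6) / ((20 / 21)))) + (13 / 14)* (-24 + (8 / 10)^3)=-350114957693 / 212058000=-1651.03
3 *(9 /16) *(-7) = -189 /16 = -11.81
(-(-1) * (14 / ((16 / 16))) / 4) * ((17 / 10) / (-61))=-119 / 1220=-0.10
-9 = -9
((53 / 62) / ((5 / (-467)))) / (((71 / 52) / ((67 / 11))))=-43116242 / 121055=-356.17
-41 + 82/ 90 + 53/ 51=-29873/ 765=-39.05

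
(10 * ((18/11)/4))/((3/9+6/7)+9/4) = 3780/3179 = 1.19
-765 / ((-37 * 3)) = 255 / 37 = 6.89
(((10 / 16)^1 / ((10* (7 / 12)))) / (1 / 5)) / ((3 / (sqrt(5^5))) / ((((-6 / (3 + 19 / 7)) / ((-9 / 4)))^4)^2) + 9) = -23737807549715 / 2403725731602288 + 9380669484375* sqrt(5) / 801241910534096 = 0.02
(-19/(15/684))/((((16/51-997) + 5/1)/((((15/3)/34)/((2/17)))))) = 55233/50576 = 1.09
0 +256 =256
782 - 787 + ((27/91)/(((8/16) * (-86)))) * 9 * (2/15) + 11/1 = 117228/19565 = 5.99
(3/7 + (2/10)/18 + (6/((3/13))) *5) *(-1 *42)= -82177/15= -5478.47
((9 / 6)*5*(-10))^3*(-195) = 82265625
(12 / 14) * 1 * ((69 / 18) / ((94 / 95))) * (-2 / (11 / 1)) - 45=-45.60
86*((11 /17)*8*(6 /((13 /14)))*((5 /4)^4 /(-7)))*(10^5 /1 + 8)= -22173648750 /221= -100333252.26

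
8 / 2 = 4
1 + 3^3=28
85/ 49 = 1.73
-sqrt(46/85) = -sqrt(3910)/85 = -0.74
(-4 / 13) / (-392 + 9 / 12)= 16 / 20345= 0.00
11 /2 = 5.50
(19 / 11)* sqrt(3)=19* sqrt(3) / 11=2.99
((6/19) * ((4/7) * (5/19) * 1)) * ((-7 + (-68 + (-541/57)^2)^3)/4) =3691179652720060/28889040732741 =127.77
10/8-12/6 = -3/4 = -0.75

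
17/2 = 8.50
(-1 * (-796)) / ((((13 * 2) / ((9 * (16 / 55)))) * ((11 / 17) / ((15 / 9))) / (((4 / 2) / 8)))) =81192 / 1573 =51.62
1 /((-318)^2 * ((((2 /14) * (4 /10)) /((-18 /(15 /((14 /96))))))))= -0.00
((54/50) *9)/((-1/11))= -2673/25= -106.92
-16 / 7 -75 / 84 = -89 / 28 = -3.18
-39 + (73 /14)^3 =282001 /2744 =102.77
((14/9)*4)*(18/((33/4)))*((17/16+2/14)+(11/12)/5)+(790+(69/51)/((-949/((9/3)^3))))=6459055411/7985835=808.81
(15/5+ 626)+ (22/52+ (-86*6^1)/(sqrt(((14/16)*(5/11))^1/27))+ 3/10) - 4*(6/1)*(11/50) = 202944/325 - 3096*sqrt(2310)/35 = -3627.02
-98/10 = -49/5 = -9.80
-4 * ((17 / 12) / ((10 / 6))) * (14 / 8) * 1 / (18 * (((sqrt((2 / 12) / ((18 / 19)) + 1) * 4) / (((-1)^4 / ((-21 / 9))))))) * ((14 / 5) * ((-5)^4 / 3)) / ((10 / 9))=1785 * sqrt(381) / 2032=17.15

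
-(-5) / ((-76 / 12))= -15 / 19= -0.79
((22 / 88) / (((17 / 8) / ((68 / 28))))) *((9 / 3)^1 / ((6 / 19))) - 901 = -6288 / 7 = -898.29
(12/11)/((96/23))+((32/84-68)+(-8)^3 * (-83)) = 78408131/1848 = 42428.64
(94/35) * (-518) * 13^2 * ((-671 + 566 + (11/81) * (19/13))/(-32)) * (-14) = 4365931661/405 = 10780078.18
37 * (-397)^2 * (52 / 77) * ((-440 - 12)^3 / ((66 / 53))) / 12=-185518518834834848 / 7623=-24336680943832.46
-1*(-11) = 11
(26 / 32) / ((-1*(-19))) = 13 / 304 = 0.04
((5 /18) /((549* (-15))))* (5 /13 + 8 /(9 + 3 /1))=-41 /1156194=-0.00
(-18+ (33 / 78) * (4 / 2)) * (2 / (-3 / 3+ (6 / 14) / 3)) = 1561 / 39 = 40.03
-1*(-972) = 972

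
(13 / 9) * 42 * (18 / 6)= 182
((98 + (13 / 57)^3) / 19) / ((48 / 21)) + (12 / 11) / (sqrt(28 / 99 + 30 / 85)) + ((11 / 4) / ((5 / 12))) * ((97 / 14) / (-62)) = 18 * sqrt(200090) / 5885 + 92804675777 / 61084059120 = 2.89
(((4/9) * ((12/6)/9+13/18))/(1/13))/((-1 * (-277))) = 442/22437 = 0.02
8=8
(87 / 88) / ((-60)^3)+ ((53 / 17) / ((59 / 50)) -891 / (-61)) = 6686524753693 / 387655488000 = 17.25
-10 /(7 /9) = -90 /7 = -12.86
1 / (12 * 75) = 0.00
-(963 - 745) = -218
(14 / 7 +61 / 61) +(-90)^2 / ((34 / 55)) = 222801 / 17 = 13105.94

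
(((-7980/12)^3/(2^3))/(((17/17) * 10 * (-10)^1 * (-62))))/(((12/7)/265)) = -21820708175/23808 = -916528.40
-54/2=-27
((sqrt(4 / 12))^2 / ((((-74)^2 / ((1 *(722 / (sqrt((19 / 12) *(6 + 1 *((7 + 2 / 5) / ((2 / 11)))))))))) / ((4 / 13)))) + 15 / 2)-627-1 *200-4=-1647 / 2 + 76 *sqrt(266190) / 24933597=-823.50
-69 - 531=-600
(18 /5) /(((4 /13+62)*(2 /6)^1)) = 13 /75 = 0.17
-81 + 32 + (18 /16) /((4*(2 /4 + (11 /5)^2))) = -69701 /1424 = -48.95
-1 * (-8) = 8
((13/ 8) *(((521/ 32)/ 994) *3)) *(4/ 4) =20319/ 254464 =0.08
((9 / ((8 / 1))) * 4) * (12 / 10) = 27 / 5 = 5.40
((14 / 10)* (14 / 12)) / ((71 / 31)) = 1519 / 2130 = 0.71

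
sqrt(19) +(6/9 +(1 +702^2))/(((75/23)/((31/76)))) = sqrt(19) +1054111321/17100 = 61648.30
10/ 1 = 10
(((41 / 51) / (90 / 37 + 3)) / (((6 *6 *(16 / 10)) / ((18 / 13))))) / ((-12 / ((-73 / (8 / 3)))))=553705 / 68230656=0.01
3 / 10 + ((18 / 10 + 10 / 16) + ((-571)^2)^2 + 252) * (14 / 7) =4252109357423 / 20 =212605467871.15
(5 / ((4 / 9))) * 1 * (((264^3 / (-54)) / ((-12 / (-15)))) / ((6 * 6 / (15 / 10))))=-199650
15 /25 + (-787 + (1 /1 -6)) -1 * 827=-8092 /5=-1618.40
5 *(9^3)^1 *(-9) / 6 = -10935 / 2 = -5467.50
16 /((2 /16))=128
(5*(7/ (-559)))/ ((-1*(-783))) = -35/ 437697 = -0.00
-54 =-54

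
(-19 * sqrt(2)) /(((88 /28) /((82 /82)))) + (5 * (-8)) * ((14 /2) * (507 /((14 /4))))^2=-41127840- 133 * sqrt(2) /22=-41127848.55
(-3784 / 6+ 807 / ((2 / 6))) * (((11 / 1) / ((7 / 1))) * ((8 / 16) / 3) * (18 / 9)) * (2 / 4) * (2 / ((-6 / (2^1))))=-59081 / 189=-312.60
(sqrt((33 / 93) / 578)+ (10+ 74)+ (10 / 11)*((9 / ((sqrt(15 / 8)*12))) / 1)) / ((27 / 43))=134.61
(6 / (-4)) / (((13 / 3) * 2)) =-9 / 52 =-0.17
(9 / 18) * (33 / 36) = 11 / 24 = 0.46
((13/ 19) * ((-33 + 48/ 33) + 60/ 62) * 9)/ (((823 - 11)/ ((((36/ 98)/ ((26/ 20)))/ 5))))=-844587/ 64446613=-0.01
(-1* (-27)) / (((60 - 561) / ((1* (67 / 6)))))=-201 / 334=-0.60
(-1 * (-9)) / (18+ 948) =3 / 322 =0.01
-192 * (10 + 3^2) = -3648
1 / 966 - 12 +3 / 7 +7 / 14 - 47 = -28048 / 483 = -58.07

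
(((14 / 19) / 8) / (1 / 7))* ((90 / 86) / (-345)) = -147 / 75164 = -0.00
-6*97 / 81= -194 / 27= -7.19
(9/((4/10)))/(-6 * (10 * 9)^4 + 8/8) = -45/787319998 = -0.00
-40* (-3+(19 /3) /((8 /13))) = -875 /3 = -291.67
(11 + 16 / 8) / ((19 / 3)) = 39 / 19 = 2.05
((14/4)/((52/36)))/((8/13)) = 63/16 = 3.94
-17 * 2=-34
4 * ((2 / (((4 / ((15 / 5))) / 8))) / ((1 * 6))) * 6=48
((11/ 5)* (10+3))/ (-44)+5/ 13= -69/ 260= -0.27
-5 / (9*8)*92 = -115 / 18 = -6.39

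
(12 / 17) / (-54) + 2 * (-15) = -4592 / 153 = -30.01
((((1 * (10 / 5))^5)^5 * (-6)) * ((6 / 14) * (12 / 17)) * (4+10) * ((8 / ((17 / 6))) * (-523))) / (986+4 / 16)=485193865494528 / 380035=1276708370.27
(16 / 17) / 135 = 16 / 2295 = 0.01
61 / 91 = 0.67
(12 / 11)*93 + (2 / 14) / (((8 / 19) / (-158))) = 14737 / 308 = 47.85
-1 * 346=-346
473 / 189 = 2.50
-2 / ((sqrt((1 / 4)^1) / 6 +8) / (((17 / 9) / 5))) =-136 / 1455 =-0.09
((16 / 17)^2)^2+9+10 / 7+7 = 10648314 / 584647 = 18.21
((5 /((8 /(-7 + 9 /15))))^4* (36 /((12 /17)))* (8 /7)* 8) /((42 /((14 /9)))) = 278528 /63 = 4421.08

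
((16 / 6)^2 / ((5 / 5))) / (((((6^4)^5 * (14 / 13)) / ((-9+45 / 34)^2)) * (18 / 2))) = 10933 / 924551065530925056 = 0.00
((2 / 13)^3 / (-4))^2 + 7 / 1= 33787667 / 4826809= 7.00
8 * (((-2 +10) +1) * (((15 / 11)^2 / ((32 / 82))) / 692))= 83025 / 167464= 0.50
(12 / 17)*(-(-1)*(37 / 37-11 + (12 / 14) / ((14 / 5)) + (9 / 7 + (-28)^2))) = 456048 / 833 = 547.48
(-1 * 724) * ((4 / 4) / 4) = -181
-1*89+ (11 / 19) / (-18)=-30449 / 342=-89.03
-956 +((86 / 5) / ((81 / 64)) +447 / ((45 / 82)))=-10358 / 81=-127.88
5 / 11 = 0.45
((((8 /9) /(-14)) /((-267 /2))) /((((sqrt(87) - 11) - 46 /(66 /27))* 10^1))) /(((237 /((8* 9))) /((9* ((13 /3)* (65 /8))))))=-2439008 /14330563107 - 81796* sqrt(87) /14330563107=-0.00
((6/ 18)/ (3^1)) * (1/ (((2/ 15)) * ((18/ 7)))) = 35/ 108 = 0.32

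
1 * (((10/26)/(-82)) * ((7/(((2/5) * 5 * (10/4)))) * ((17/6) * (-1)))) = 119/6396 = 0.02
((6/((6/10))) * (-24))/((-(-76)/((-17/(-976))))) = -255/4636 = -0.06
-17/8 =-2.12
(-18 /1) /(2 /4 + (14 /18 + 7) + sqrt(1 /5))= -241380 /110681 + 5832 * sqrt(5) /110681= -2.06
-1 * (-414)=414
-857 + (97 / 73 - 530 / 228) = -858.00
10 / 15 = 2 / 3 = 0.67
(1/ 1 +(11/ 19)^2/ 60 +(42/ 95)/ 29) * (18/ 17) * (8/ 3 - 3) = -128245/ 355946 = -0.36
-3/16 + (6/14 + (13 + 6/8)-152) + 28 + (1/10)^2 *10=-61549/560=-109.91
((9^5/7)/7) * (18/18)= 59049/49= 1205.08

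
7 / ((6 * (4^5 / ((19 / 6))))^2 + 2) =2527 / 1358955218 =0.00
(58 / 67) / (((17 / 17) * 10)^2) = 0.01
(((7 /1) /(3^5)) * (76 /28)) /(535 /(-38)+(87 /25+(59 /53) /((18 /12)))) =-956650 /120598551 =-0.01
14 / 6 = 7 / 3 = 2.33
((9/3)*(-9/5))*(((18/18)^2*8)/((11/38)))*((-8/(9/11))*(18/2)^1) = 65664/5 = 13132.80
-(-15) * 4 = 60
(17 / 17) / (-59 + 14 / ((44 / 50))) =-11 / 474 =-0.02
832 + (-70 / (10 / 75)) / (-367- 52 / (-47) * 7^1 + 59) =560279 / 672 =833.75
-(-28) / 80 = 7 / 20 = 0.35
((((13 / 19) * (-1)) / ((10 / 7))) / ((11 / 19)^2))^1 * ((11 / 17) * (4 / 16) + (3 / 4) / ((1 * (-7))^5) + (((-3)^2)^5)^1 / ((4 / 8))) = -168753.49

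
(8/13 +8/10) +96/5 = 268/13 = 20.62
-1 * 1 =-1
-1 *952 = -952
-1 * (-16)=16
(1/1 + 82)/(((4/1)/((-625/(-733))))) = 51875/2932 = 17.69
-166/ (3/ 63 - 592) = 3486/ 12431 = 0.28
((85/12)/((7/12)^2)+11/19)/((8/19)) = 19919/392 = 50.81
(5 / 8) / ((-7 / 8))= -5 / 7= -0.71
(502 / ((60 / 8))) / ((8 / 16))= 2008 / 15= 133.87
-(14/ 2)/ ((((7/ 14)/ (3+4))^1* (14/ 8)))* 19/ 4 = -266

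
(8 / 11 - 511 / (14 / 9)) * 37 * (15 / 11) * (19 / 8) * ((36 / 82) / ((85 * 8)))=-136871991 / 5397568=-25.36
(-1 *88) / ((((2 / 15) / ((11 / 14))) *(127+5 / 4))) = -4840 / 1197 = -4.04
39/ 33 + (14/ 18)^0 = 24/ 11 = 2.18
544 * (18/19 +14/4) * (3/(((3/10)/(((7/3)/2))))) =1608880/57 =28225.96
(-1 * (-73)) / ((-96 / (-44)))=803 / 24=33.46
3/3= 1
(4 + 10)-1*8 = 6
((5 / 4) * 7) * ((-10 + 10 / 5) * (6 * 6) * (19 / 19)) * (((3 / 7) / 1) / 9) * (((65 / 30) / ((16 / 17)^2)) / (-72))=18785 / 4608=4.08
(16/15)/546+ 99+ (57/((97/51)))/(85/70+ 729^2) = 15399270083419/155545024635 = 99.00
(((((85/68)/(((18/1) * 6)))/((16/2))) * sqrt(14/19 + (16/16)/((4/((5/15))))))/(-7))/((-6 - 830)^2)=-5 * sqrt(10659)/1927476891648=-0.00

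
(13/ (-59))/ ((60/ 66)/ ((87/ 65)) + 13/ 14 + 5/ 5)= -174174/ 2061401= -0.08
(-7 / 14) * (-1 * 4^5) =512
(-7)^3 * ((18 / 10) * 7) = -21609 / 5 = -4321.80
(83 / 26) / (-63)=-83 / 1638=-0.05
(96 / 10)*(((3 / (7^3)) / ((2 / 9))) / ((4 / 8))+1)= 10.36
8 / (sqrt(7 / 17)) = 8*sqrt(119) / 7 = 12.47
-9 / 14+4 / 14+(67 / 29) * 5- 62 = -20627 / 406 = -50.81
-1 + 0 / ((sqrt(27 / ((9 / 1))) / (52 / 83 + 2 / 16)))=-1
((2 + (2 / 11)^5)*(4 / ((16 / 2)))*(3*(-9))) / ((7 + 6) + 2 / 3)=-1.98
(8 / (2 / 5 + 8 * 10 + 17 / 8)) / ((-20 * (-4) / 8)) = 32 / 3301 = 0.01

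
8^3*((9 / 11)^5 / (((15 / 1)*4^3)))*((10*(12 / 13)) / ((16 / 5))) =1180980 / 2093663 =0.56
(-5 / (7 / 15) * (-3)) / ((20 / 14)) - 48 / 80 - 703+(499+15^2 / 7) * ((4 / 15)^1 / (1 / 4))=-4811 / 42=-114.55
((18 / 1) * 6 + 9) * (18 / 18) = 117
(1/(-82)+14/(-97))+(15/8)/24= -19955/254528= -0.08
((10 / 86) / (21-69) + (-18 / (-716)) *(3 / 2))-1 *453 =-167350531 / 369456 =-452.96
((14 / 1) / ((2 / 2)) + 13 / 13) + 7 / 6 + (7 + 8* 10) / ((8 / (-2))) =-67 / 12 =-5.58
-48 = -48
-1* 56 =-56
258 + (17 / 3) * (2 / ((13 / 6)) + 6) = 3864 / 13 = 297.23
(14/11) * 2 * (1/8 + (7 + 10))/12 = 959/264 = 3.63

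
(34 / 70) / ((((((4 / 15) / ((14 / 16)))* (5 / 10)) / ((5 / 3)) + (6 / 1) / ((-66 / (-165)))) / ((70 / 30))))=0.08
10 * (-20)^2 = 4000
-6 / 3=-2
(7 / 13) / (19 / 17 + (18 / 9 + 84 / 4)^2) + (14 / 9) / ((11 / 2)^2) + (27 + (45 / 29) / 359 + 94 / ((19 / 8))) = 560562742664741 / 8412347567052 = 66.64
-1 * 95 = -95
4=4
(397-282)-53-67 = -5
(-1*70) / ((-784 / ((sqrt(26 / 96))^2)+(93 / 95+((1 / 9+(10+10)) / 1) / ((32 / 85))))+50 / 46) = 572644800 / 23227153619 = 0.02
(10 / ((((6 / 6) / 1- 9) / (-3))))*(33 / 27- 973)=-21865 / 6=-3644.17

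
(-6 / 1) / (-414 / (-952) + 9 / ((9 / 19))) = -2856 / 9251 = -0.31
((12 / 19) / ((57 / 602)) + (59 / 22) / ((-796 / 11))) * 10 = 19061185 / 287356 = 66.33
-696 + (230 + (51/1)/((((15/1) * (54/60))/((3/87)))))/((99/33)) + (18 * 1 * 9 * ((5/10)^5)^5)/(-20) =-162706783008703/262731202560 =-619.29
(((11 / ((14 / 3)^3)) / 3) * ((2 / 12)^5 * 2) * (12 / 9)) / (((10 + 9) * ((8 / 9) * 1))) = 11 / 15015168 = 0.00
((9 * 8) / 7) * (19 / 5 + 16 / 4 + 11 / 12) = 3138 / 35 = 89.66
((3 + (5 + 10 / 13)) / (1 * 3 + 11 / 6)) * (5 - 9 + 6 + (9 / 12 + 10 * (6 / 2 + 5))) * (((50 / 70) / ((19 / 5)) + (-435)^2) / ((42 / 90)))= 1124585160750 / 18473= 60877234.92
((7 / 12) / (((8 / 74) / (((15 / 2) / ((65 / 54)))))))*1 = 33.62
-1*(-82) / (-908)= -41 / 454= -0.09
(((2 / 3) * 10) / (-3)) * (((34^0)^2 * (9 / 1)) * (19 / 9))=-380 / 9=-42.22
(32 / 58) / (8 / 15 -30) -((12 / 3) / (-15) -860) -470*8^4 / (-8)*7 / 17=9608434336 / 96135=99947.31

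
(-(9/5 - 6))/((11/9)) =189/55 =3.44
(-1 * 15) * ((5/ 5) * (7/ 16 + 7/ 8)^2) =-6615/ 256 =-25.84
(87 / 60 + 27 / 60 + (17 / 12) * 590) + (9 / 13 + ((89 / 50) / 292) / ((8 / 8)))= 477403031 / 569400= 838.43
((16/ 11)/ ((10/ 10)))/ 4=4/ 11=0.36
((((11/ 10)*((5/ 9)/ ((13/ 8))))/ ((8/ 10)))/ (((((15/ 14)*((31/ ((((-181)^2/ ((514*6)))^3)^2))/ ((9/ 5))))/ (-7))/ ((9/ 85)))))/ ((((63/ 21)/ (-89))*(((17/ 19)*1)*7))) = 160981967582864803543206894906127/ 1252561671675616876979558400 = 128522.19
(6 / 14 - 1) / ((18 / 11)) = -22 / 63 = -0.35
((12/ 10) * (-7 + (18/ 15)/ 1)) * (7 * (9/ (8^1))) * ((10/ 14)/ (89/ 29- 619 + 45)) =7569/ 110380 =0.07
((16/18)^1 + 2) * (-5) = -130/9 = -14.44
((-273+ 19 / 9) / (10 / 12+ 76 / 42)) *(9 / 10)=-17066 / 185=-92.25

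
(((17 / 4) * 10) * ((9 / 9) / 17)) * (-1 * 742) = -1855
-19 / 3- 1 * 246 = -757 / 3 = -252.33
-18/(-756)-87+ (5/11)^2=-440963/5082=-86.77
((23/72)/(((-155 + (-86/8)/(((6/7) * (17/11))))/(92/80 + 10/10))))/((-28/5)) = 16813/22361136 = 0.00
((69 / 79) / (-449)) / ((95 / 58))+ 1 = 3365743 / 3369745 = 1.00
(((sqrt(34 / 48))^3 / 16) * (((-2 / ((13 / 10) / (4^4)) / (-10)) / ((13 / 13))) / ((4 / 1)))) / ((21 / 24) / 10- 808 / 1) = -340 * sqrt(102) / 7562061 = -0.00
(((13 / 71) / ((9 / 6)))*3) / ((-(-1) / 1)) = 26 / 71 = 0.37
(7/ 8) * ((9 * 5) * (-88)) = -3465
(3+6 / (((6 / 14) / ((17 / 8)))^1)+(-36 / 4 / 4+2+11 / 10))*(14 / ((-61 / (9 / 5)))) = -21168 / 1525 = -13.88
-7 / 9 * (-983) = 6881 / 9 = 764.56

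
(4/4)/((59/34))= 0.58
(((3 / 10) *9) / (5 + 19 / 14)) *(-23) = -9.77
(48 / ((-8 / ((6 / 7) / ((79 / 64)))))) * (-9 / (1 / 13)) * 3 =808704 / 553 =1462.39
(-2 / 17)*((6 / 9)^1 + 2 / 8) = -11 / 102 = -0.11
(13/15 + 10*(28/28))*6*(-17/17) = -326/5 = -65.20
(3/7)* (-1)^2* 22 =66/7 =9.43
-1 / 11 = -0.09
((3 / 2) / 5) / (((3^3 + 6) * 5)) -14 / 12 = -1.16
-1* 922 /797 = -1.16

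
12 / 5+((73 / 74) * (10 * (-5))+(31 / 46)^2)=-46.47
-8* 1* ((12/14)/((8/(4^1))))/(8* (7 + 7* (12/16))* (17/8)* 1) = -96/5831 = -0.02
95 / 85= 19 / 17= 1.12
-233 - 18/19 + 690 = 8665/19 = 456.05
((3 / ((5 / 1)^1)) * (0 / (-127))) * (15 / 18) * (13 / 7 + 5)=0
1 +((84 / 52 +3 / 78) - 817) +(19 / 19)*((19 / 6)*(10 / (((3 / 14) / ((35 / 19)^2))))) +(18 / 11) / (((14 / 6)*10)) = -535446913 / 1711710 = -312.81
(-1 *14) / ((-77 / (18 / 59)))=36 / 649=0.06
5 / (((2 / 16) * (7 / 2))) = 80 / 7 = 11.43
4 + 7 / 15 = 67 / 15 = 4.47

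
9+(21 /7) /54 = 9.06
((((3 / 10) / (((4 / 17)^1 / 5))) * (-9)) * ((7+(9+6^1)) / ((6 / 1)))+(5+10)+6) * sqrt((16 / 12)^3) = -505 * sqrt(3) / 3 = -291.56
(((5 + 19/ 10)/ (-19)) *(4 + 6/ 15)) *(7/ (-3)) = 3.73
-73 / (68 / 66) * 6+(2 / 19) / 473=-64949015 / 152779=-425.12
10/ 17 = 0.59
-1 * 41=-41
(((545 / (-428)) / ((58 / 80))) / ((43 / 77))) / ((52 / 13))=-209825 / 266858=-0.79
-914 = -914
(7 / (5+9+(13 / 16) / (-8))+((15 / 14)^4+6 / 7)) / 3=183061523 / 205026192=0.89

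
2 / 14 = 1 / 7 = 0.14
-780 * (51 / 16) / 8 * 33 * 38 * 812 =-1265809545 / 4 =-316452386.25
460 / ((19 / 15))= 6900 / 19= 363.16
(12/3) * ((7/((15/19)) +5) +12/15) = 176/3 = 58.67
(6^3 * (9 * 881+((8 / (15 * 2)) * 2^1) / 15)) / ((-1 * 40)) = -5352099 / 125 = -42816.79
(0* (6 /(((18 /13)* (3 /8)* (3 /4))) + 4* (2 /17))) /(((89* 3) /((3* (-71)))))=0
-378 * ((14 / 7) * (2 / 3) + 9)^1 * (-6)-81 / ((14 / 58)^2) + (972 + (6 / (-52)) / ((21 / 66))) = 14662092 / 637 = 23017.41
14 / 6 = 7 / 3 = 2.33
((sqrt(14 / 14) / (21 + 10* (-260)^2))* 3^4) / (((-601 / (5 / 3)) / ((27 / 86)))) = -3645 / 34940821406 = -0.00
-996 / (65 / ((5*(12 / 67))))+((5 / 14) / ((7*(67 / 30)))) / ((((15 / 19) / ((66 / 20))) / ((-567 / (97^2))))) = -1575049383 / 114733346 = -13.73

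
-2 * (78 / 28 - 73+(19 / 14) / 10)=9811 / 70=140.16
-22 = -22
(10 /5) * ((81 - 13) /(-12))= -34 /3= -11.33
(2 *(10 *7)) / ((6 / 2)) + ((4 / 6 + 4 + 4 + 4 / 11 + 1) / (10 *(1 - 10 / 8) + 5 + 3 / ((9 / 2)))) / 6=29591 / 627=47.19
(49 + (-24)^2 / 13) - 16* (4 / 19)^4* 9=157600141 / 1694173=93.02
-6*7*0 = 0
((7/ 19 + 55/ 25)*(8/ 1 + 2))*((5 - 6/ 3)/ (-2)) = -732/ 19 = -38.53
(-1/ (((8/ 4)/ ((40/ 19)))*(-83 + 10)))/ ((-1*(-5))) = 4/ 1387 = 0.00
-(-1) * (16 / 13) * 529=651.08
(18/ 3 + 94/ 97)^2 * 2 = 913952/ 9409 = 97.14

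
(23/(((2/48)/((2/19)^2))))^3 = 10764582912/47045881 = 228.81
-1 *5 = -5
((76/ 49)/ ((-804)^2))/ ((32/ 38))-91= -11529475415/ 126697536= -91.00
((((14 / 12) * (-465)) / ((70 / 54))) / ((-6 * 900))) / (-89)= -31 / 35600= -0.00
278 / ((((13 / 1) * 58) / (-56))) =-20.65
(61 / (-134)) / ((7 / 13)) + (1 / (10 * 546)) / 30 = -9278033 / 10974600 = -0.85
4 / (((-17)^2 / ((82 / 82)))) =4 / 289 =0.01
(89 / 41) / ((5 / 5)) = 89 / 41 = 2.17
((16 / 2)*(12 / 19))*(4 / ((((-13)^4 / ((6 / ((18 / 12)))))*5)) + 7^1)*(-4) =-383865984 / 2713295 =-141.48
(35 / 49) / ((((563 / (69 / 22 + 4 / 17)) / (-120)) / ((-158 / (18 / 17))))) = 9961900 / 130053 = 76.60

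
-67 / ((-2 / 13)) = 871 / 2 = 435.50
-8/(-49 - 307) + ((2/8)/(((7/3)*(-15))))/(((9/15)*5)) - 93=-3475589/37380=-92.98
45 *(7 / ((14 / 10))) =225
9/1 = 9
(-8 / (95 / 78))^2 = 43.14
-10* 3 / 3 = -10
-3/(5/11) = -33/5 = -6.60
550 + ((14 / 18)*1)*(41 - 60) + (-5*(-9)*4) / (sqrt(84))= 30*sqrt(21) / 7 + 4817 / 9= 554.86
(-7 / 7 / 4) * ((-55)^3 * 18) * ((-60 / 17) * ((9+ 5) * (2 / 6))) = -209632500 / 17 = -12331323.53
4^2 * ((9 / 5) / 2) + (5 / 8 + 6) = 841 / 40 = 21.02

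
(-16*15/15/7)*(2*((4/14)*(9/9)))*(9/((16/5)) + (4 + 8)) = -948/49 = -19.35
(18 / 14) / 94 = 9 / 658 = 0.01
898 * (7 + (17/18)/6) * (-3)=-347077/18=-19282.06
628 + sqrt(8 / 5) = 2* sqrt(10) / 5 + 628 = 629.26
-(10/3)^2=-100/9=-11.11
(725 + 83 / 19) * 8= 110864 / 19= 5834.95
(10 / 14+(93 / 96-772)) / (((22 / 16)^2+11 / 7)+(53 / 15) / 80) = -25882650 / 117809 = -219.70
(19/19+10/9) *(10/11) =190/99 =1.92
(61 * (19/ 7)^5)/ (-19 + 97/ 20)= -3020840780/ 4756381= -635.11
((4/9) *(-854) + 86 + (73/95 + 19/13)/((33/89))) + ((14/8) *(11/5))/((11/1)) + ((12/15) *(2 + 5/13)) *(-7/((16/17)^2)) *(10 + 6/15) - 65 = -4978375729/9781200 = -508.97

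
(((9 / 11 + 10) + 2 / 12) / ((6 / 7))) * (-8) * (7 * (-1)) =71050 / 99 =717.68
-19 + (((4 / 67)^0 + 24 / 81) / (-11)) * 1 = -5678 / 297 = -19.12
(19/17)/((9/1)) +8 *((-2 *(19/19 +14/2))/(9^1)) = -719/51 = -14.10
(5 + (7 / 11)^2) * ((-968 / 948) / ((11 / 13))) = -5668 / 869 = -6.52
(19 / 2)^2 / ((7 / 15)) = 5415 / 28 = 193.39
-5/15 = -1/3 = -0.33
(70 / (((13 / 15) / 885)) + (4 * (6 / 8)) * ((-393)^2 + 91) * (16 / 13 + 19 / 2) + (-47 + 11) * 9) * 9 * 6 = 272492424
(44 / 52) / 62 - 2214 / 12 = -74348 / 403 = -184.49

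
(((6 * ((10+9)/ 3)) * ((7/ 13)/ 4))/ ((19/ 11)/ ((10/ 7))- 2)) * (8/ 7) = -8360/ 1131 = -7.39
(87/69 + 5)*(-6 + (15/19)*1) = -14256/437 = -32.62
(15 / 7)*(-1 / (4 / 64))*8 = -1920 / 7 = -274.29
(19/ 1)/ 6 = 19/ 6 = 3.17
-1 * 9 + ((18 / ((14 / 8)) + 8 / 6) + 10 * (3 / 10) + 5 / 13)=1639 / 273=6.00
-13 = -13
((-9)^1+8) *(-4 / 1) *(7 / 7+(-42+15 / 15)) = -160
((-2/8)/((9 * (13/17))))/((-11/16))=68/1287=0.05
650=650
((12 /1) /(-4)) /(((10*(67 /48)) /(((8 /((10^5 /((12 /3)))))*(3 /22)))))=-108 /11515625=-0.00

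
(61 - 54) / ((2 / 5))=17.50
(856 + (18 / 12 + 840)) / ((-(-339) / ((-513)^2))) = 297819585 / 226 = 1317785.77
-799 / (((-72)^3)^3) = 799 / 51998697814228992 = 0.00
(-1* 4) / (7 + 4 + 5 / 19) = -38 / 107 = -0.36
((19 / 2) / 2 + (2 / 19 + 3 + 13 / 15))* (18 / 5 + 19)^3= 14346724871 / 142500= 100678.77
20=20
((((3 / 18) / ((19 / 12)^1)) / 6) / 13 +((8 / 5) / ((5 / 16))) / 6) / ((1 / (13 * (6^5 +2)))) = 123149074 / 1425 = 86420.40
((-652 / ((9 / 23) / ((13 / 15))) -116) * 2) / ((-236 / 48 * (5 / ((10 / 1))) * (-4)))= -842432 / 2655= -317.30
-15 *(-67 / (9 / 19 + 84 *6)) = 1273 / 639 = 1.99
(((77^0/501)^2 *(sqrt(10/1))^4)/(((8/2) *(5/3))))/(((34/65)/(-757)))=-246025/2844678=-0.09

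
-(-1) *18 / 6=3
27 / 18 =3 / 2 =1.50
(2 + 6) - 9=-1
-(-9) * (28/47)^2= 7056/2209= 3.19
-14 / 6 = -7 / 3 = -2.33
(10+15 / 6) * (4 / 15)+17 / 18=77 / 18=4.28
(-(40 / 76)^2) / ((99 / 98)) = -9800 / 35739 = -0.27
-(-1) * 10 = 10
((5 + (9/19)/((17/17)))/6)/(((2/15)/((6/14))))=390/133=2.93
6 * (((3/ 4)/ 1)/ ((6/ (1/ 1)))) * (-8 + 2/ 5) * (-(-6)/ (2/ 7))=-1197/ 10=-119.70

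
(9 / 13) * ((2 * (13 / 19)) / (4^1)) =9 / 38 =0.24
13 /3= 4.33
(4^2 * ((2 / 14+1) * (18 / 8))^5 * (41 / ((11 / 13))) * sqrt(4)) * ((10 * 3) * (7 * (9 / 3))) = 2900562462720 / 26411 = 109824030.24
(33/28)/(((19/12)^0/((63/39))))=99/52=1.90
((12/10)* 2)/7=12/35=0.34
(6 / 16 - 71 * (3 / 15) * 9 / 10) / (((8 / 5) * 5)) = -1.55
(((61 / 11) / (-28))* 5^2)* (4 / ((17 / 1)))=-1525 / 1309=-1.17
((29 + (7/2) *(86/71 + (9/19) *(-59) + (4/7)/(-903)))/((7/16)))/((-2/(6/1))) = 1258659016/2842343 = 442.82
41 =41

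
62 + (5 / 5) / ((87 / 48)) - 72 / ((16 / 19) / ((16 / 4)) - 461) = 15921242 / 253895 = 62.71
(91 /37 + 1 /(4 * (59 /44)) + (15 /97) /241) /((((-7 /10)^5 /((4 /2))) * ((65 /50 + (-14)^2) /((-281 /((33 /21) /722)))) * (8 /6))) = 3736486010721000000 /241747369901443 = 15456.16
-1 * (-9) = 9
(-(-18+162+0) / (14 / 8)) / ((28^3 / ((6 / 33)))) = -18 / 26411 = -0.00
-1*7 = -7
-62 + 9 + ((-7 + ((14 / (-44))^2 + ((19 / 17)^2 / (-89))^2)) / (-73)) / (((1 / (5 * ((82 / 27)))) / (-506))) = -11175256584214738 / 14343495722721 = -779.12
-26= -26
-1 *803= -803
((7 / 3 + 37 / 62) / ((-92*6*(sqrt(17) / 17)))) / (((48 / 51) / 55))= -509575*sqrt(17) / 1642752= -1.28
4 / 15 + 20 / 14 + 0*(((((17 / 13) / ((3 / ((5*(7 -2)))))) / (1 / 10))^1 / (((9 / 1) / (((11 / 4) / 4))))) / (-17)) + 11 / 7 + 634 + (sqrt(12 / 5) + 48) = 686.82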